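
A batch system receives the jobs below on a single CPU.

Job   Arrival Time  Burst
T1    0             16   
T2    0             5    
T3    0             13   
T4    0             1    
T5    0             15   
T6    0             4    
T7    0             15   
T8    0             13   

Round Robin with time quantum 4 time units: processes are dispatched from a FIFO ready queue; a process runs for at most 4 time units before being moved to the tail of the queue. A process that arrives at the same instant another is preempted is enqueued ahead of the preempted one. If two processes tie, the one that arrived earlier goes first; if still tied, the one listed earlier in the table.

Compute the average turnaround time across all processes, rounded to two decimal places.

57.25

Schedule: | T1 0-4 | T2 4-8 | T3 8-12 | T4 12-13 | T5 13-17 | T6 17-21 | T7 21-25 | T8 25-29 | T1 29-33 | T2 33-34 | T3 34-38 | T5 38-42 | T7 42-46 | T8 46-50 | T1 50-54 | T3 54-58 | T5 58-62 | T7 62-66 | T8 66-70 | T1 70-74 | T3 74-75 | T5 75-78 | T7 78-81 | T8 81-82 |
Completion: T1=74  T2=34  T3=75  T4=13  T5=78  T6=21  T7=81  T8=82
Turnaround times: T1=74, T2=34, T3=75, T4=13, T5=78, T6=21, T7=81, T8=82
Average turnaround = (74+34+75+13+78+21+81+82) / 8 = 458/8 = 57.25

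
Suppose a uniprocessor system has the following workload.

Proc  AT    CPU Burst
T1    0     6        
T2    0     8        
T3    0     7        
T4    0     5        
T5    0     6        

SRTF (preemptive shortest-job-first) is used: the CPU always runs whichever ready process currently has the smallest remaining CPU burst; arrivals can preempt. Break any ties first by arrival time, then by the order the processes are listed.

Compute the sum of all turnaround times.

89

Schedule: | T4 0-5 | T1 5-11 | T5 11-17 | T3 17-24 | T2 24-32 |
Completion: T1=11  T2=32  T3=24  T4=5  T5=17
Turnaround (C−A): T1=11  T2=32  T3=24  T4=5  T5=17
Turnaround = completion − arrival: T1=11, T2=32, T3=24, T4=5, T5=17
Total turnaround = 11 + 32 + 24 + 5 + 17 = 89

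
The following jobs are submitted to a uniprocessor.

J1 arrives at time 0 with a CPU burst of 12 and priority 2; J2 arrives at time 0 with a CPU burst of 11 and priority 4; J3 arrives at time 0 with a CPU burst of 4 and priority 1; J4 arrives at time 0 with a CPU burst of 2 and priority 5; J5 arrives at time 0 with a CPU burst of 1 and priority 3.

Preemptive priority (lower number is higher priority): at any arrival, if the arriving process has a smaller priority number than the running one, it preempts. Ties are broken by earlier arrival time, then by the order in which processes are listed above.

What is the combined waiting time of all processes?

65

Schedule: | J3 0-4 | J1 4-16 | J5 16-17 | J2 17-28 | J4 28-30 |
Completion: J1=16  J2=28  J3=4  J4=30  J5=17
Turnaround (C−A): J1=16  J2=28  J3=4  J4=30  J5=17
Waiting = turnaround − burst: J1=4, J2=17, J3=0, J4=28, J5=16
Total waiting = 4 + 17 + 0 + 28 + 16 = 65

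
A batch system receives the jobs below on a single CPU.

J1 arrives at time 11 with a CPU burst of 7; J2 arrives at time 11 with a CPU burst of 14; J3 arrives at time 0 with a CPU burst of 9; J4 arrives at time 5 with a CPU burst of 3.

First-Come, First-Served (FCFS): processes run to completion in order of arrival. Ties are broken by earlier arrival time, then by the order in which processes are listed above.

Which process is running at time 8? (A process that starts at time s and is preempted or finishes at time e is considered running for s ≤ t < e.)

J3

Gantt: | J3 0-9 | J4 9-12 | J1 12-19 | J2 19-33 |
Completion: J1=19  J2=33  J3=9  J4=12
Turnaround (C−A): J1=8  J2=22  J3=9  J4=7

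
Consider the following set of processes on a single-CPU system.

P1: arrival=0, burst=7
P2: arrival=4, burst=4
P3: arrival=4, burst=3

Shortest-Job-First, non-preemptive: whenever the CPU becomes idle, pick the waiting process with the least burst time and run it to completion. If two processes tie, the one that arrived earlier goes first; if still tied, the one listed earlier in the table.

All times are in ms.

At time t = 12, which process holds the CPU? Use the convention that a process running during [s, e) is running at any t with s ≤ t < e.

P2

Gantt: | P1 0-7 | P3 7-10 | P2 10-14 |
Completion: P1=7  P2=14  P3=10
Turnaround (C−A): P1=7  P2=10  P3=6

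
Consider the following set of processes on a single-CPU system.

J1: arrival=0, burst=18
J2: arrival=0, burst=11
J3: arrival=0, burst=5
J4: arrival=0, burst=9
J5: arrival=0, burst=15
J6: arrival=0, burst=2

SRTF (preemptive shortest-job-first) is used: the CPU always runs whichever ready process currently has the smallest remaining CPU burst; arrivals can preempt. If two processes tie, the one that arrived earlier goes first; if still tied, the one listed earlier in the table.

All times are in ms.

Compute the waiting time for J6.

0

Gantt: | J6 0-2 | J3 2-7 | J4 7-16 | J2 16-27 | J5 27-42 | J1 42-60 |
Completion: J1=60  J2=27  J3=7  J4=16  J5=42  J6=2
Waiting(J6) = turnaround − burst = 2 − 2 = 0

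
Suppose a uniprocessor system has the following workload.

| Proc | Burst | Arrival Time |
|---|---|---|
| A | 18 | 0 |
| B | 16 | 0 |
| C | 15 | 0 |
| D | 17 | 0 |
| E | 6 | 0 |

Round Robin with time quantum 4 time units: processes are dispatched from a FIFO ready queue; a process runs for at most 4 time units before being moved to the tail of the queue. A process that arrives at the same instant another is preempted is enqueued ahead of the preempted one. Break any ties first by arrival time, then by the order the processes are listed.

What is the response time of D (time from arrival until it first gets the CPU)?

Schedule: | A 0-4 | B 4-8 | C 8-12 | D 12-16 | E 16-20 | A 20-24 | B 24-28 | C 28-32 | D 32-36 | E 36-38 | A 38-42 | B 42-46 | C 46-50 | D 50-54 | A 54-58 | B 58-62 | C 62-65 | D 65-69 | A 69-71 | D 71-72 |
Completion: A=71  B=62  C=65  D=72  E=38
Response(D) = first start − arrival = 12 − 0 = 12

12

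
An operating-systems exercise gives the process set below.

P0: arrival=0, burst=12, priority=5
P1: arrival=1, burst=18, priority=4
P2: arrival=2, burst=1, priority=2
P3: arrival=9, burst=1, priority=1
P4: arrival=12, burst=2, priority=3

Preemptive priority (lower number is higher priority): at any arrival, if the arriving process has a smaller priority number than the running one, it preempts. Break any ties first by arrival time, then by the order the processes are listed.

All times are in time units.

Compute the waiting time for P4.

Timeline: | P0 0-1 | P1 1-2 | P2 2-3 | P1 3-9 | P3 9-10 | P1 10-12 | P4 12-14 | P1 14-23 | P0 23-34 |
Completion: P0=34  P1=23  P2=3  P3=10  P4=14
Turnaround (C−A): P0=34  P1=22  P2=1  P3=1  P4=2
Waiting(P4) = turnaround − burst = 2 − 2 = 0

0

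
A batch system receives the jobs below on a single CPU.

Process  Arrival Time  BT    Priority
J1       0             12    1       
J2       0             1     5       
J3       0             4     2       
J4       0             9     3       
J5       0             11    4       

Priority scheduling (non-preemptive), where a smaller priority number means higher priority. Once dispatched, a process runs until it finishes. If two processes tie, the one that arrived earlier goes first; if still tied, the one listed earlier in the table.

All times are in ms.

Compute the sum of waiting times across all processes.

89

Schedule: | J1 0-12 | J3 12-16 | J4 16-25 | J5 25-36 | J2 36-37 |
Completion: J1=12  J2=37  J3=16  J4=25  J5=36
Turnaround (C−A): J1=12  J2=37  J3=16  J4=25  J5=36
Waiting = turnaround − burst: J1=0, J2=36, J3=12, J4=16, J5=25
Total waiting = 0 + 36 + 12 + 16 + 25 = 89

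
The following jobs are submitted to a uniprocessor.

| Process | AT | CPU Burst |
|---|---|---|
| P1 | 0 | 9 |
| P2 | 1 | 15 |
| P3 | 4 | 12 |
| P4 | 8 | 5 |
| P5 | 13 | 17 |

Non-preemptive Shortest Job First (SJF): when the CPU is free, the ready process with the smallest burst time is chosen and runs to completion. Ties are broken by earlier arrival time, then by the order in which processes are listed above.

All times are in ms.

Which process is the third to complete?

P3

Schedule: | P1 0-9 | P4 9-14 | P3 14-26 | P2 26-41 | P5 41-58 |
Completion: P1=9  P2=41  P3=26  P4=14  P5=58
Finish order: P1 → P4 → P3 → P2 → P5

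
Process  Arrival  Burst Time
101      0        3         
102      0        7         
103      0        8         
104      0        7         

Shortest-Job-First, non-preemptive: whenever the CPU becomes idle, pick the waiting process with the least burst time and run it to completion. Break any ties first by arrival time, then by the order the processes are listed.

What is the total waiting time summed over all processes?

Timeline: | 101 0-3 | 102 3-10 | 104 10-17 | 103 17-25 |
Completion: 101=3  102=10  103=25  104=17
Turnaround (C−A): 101=3  102=10  103=25  104=17
Waiting = turnaround − burst: 101=0, 102=3, 103=17, 104=10
Total waiting = 0 + 3 + 17 + 10 = 30

30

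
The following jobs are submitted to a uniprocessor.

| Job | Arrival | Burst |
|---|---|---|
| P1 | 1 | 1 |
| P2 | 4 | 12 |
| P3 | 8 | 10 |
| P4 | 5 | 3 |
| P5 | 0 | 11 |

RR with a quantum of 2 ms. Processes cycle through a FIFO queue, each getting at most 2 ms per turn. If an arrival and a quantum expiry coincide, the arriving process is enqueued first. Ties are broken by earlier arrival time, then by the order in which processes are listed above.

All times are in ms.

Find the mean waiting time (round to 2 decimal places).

Gantt: | P5 0-2 | P1 2-3 | P5 3-5 | P2 5-7 | P4 7-9 | P5 9-11 | P2 11-13 | P3 13-15 | P4 15-16 | P5 16-18 | P2 18-20 | P3 20-22 | P5 22-24 | P2 24-26 | P3 26-28 | P5 28-29 | P2 29-31 | P3 31-33 | P2 33-35 | P3 35-37 |
Completion: P1=3  P2=35  P3=37  P4=16  P5=29
Waiting times: P1=1, P2=19, P3=19, P4=8, P5=18
Average waiting = (1+19+19+8+18) / 5 = 65/5 = 13.00

13.00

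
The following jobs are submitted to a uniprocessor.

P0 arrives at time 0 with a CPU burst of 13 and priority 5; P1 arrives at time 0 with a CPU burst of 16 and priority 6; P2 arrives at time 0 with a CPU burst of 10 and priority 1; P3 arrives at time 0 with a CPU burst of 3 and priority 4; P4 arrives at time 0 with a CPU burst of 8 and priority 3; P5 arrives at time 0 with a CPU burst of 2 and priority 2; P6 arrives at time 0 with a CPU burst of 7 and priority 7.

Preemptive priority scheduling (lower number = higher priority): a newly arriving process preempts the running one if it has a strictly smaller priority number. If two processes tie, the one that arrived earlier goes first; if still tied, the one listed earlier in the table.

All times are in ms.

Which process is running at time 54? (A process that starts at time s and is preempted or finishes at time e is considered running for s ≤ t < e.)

Timeline: | P2 0-10 | P5 10-12 | P4 12-20 | P3 20-23 | P0 23-36 | P1 36-52 | P6 52-59 |
Completion: P0=36  P1=52  P2=10  P3=23  P4=20  P5=12  P6=59
Turnaround (C−A): P0=36  P1=52  P2=10  P3=23  P4=20  P5=12  P6=59

P6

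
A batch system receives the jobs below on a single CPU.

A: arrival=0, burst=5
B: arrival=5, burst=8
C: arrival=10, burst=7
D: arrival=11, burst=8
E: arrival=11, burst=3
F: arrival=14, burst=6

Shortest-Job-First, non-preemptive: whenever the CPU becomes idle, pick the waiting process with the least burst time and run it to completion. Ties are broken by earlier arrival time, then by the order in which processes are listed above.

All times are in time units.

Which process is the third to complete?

E

Gantt: | A 0-5 | B 5-13 | E 13-16 | F 16-22 | C 22-29 | D 29-37 |
Completion: A=5  B=13  C=29  D=37  E=16  F=22
Turnaround (C−A): A=5  B=8  C=19  D=26  E=5  F=8
Finish order: A → B → E → F → C → D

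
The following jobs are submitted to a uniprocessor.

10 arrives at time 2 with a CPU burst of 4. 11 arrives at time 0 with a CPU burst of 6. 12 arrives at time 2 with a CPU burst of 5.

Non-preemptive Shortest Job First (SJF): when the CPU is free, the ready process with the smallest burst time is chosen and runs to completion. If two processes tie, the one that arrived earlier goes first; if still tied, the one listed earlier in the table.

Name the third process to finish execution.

Timeline: | 11 0-6 | 10 6-10 | 12 10-15 |
Completion: 10=10  11=6  12=15
Turnaround (C−A): 10=8  11=6  12=13
Finish order: 11 → 10 → 12

12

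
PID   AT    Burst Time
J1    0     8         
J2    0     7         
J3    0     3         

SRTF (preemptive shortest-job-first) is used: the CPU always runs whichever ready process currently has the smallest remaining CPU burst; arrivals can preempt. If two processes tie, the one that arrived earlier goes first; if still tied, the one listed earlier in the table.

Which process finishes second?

Gantt: | J3 0-3 | J2 3-10 | J1 10-18 |
Completion: J1=18  J2=10  J3=3
Turnaround (C−A): J1=18  J2=10  J3=3
Finish order: J3 → J2 → J1

J2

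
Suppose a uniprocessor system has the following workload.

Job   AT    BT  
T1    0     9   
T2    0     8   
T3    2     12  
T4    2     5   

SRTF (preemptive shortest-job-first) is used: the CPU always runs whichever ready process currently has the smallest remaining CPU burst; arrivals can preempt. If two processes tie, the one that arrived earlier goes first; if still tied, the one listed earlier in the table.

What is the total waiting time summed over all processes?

38

Timeline: | T2 0-2 | T4 2-7 | T2 7-13 | T1 13-22 | T3 22-34 |
Completion: T1=22  T2=13  T3=34  T4=7
Turnaround (C−A): T1=22  T2=13  T3=32  T4=5
Waiting = turnaround − burst: T1=13, T2=5, T3=20, T4=0
Total waiting = 13 + 5 + 20 + 0 = 38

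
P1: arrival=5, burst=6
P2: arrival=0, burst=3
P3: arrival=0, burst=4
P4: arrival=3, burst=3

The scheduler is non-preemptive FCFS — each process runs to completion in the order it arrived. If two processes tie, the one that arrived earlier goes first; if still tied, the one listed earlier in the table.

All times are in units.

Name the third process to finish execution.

Schedule: | P2 0-3 | P3 3-7 | P4 7-10 | P1 10-16 |
Completion: P1=16  P2=3  P3=7  P4=10
Turnaround (C−A): P1=11  P2=3  P3=7  P4=7
Finish order: P2 → P3 → P4 → P1

P4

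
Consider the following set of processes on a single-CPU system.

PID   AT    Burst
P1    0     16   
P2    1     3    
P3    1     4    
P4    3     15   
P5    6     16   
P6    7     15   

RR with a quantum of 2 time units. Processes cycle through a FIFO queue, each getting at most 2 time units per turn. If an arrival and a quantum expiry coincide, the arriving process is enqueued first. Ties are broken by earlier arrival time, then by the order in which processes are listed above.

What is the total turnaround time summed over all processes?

270

Gantt: | P1 0-2 | P2 2-4 | P3 4-6 | P1 6-8 | P4 8-10 | P2 10-11 | P5 11-13 | P3 13-15 | P6 15-17 | P1 17-19 | P4 19-21 | P5 21-23 | P6 23-25 | P1 25-27 | P4 27-29 | P5 29-31 | P6 31-33 | P1 33-35 | P4 35-37 | P5 37-39 | P6 39-41 | P1 41-43 | P4 43-45 | P5 45-47 | P6 47-49 | P1 49-51 | P4 51-53 | P5 53-55 | P6 55-57 | P1 57-59 | P4 59-61 | P5 61-63 | P6 63-65 | P4 65-66 | P5 66-68 | P6 68-69 |
Completion: P1=59  P2=11  P3=15  P4=66  P5=68  P6=69
Turnaround (C−A): P1=59  P2=10  P3=14  P4=63  P5=62  P6=62
Turnaround = completion − arrival: P1=59, P2=10, P3=14, P4=63, P5=62, P6=62
Total turnaround = 59 + 10 + 14 + 63 + 62 + 62 = 270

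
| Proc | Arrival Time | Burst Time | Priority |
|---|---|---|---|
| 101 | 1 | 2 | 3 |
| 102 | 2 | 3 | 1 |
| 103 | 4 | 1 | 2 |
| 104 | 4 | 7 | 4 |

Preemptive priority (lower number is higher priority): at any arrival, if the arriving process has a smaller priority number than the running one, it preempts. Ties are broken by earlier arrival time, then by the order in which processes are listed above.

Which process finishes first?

Timeline: | idle 0-1 | 101 1-2 | 102 2-5 | 103 5-6 | 101 6-7 | 104 7-14 |
Completion: 101=7  102=5  103=6  104=14
Turnaround (C−A): 101=6  102=3  103=2  104=10
Finish order: 102 → 103 → 101 → 104

102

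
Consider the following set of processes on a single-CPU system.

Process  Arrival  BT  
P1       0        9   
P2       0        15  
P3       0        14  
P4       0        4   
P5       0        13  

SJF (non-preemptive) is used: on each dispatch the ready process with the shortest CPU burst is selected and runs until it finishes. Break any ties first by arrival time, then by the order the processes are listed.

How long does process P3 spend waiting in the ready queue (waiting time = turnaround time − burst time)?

Gantt: | P4 0-4 | P1 4-13 | P5 13-26 | P3 26-40 | P2 40-55 |
Completion: P1=13  P2=55  P3=40  P4=4  P5=26
Turnaround (C−A): P1=13  P2=55  P3=40  P4=4  P5=26
Waiting(P3) = turnaround − burst = 40 − 14 = 26

26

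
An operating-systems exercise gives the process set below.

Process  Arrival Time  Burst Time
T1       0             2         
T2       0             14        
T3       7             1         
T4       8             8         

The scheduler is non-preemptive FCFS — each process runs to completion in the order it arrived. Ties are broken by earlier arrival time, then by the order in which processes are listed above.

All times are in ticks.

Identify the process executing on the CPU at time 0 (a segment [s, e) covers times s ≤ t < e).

T1

Schedule: | T1 0-2 | T2 2-16 | T3 16-17 | T4 17-25 |
Completion: T1=2  T2=16  T3=17  T4=25
Turnaround (C−A): T1=2  T2=16  T3=10  T4=17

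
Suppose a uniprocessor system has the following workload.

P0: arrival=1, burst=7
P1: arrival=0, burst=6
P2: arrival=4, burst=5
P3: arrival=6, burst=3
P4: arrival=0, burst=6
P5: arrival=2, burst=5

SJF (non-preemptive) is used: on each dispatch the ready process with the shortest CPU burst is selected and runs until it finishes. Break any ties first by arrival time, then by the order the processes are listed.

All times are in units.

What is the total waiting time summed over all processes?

Timeline: | P1 0-6 | P3 6-9 | P5 9-14 | P2 14-19 | P4 19-25 | P0 25-32 |
Completion: P0=32  P1=6  P2=19  P3=9  P4=25  P5=14
Turnaround (C−A): P0=31  P1=6  P2=15  P3=3  P4=25  P5=12
Waiting = turnaround − burst: P0=24, P1=0, P2=10, P3=0, P4=19, P5=7
Total waiting = 24 + 0 + 10 + 0 + 19 + 7 = 60

60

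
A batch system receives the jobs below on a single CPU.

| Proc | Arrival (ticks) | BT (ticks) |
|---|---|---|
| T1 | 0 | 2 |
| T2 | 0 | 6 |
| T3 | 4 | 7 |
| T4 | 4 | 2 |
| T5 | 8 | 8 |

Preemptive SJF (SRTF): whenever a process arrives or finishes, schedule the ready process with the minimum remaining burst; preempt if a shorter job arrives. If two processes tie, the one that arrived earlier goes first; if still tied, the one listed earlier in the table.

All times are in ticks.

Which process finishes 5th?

T5

Schedule: | T1 0-2 | T2 2-4 | T4 4-6 | T2 6-10 | T3 10-17 | T5 17-25 |
Completion: T1=2  T2=10  T3=17  T4=6  T5=25
Finish order: T1 → T4 → T2 → T3 → T5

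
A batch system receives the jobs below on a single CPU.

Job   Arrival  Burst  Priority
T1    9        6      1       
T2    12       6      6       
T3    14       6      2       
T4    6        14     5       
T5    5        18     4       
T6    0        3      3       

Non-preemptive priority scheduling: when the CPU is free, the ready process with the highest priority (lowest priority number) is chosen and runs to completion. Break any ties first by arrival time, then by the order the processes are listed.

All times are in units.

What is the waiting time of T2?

37

Schedule: | T6 0-3 | idle 3-5 | T5 5-23 | T1 23-29 | T3 29-35 | T4 35-49 | T2 49-55 |
Completion: T1=29  T2=55  T3=35  T4=49  T5=23  T6=3
Turnaround (C−A): T1=20  T2=43  T3=21  T4=43  T5=18  T6=3
Waiting(T2) = turnaround − burst = 43 − 6 = 37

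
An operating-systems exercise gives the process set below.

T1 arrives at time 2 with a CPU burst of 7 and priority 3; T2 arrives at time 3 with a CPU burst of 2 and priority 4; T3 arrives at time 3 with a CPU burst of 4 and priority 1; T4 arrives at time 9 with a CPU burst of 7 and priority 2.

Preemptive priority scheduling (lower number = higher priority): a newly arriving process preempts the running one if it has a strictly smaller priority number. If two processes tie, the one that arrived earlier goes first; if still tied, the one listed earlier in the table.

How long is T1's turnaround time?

18

Gantt: | idle 0-2 | T1 2-3 | T3 3-7 | T1 7-9 | T4 9-16 | T1 16-20 | T2 20-22 |
Completion: T1=20  T2=22  T3=7  T4=16
Turnaround (C−A): T1=18  T2=19  T3=4  T4=7
Turnaround(T1) = completion − arrival = 20 − 2 = 18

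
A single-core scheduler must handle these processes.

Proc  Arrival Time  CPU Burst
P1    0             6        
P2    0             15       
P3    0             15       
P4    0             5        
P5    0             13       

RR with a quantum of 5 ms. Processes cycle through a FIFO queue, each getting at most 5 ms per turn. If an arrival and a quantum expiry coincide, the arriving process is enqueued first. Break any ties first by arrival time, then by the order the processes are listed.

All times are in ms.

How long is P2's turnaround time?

Gantt: | P1 0-5 | P2 5-10 | P3 10-15 | P4 15-20 | P5 20-25 | P1 25-26 | P2 26-31 | P3 31-36 | P5 36-41 | P2 41-46 | P3 46-51 | P5 51-54 |
Completion: P1=26  P2=46  P3=51  P4=20  P5=54
Turnaround (C−A): P1=26  P2=46  P3=51  P4=20  P5=54
Turnaround(P2) = completion − arrival = 46 − 0 = 46

46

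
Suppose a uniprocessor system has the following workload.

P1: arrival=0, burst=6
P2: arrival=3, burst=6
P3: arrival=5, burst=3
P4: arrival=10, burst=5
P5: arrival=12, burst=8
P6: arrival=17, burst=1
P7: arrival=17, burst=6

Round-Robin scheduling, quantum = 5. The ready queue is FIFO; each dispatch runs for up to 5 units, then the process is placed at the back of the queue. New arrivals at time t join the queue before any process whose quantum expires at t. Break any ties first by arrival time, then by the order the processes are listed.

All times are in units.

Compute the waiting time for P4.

4

Timeline: | P1 0-5 | P2 5-10 | P3 10-13 | P1 13-14 | P4 14-19 | P2 19-20 | P5 20-25 | P6 25-26 | P7 26-31 | P5 31-34 | P7 34-35 |
Completion: P1=14  P2=20  P3=13  P4=19  P5=34  P6=26  P7=35
Waiting(P4) = turnaround − burst = 9 − 5 = 4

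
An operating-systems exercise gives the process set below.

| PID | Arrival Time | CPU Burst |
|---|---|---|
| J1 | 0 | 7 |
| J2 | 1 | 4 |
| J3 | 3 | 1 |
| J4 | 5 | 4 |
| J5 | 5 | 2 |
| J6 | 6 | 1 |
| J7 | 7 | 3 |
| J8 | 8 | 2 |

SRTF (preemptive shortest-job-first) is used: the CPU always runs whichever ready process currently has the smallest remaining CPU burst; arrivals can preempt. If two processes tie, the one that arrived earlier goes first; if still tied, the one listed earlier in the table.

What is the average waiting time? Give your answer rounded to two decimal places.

Gantt: | J1 0-1 | J2 1-3 | J3 3-4 | J2 4-6 | J6 6-7 | J5 7-9 | J8 9-11 | J7 11-14 | J4 14-18 | J1 18-24 |
Completion: J1=24  J2=6  J3=4  J4=18  J5=9  J6=7  J7=14  J8=11
Turnaround (C−A): J1=24  J2=5  J3=1  J4=13  J5=4  J6=1  J7=7  J8=3
Waiting times: J1=17, J2=1, J3=0, J4=9, J5=2, J6=0, J7=4, J8=1
Average waiting = (17+1+0+9+2+0+4+1) / 8 = 34/8 = 4.25

4.25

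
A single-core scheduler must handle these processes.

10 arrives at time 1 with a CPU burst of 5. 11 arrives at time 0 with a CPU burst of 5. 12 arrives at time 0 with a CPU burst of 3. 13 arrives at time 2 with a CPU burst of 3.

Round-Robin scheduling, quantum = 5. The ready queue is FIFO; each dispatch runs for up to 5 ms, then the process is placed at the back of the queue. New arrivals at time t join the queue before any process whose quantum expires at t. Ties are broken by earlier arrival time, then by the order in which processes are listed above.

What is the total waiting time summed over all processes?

Timeline: | 11 0-5 | 12 5-8 | 10 8-13 | 13 13-16 |
Completion: 10=13  11=5  12=8  13=16
Turnaround (C−A): 10=12  11=5  12=8  13=14
Waiting = turnaround − burst: 10=7, 11=0, 12=5, 13=11
Total waiting = 7 + 0 + 5 + 11 = 23

23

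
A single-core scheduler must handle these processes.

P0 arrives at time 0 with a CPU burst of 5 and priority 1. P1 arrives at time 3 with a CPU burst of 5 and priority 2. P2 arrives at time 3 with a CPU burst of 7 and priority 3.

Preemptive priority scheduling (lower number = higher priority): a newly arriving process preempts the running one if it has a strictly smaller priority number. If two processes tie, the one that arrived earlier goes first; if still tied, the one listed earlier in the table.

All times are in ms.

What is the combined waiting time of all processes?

Timeline: | P0 0-5 | P1 5-10 | P2 10-17 |
Completion: P0=5  P1=10  P2=17
Turnaround (C−A): P0=5  P1=7  P2=14
Waiting = turnaround − burst: P0=0, P1=2, P2=7
Total waiting = 0 + 2 + 7 = 9

9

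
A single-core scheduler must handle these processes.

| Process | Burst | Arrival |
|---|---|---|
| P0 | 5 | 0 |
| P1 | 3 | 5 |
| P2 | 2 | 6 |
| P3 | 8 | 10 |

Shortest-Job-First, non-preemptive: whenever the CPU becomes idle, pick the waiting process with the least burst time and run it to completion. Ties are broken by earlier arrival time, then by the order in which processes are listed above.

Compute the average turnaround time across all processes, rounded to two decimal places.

5.00

Timeline: | P0 0-5 | P1 5-8 | P2 8-10 | P3 10-18 |
Completion: P0=5  P1=8  P2=10  P3=18
Turnaround times: P0=5, P1=3, P2=4, P3=8
Average turnaround = (5+3+4+8) / 4 = 20/4 = 5.00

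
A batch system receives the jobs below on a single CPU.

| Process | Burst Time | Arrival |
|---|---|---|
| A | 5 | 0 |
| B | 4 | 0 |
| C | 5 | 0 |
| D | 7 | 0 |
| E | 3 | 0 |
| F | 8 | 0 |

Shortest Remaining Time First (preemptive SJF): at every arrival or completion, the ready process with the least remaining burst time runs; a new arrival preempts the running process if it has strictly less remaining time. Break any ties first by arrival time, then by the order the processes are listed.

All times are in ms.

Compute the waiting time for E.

0

Timeline: | E 0-3 | B 3-7 | A 7-12 | C 12-17 | D 17-24 | F 24-32 |
Completion: A=12  B=7  C=17  D=24  E=3  F=32
Waiting(E) = turnaround − burst = 3 − 3 = 0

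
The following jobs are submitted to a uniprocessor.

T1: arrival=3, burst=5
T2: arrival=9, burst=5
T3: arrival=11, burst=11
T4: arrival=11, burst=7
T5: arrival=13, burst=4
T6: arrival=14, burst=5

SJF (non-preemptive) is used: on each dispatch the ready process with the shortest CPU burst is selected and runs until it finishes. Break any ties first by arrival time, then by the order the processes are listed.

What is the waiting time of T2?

0

Gantt: | idle 0-3 | T1 3-8 | idle 8-9 | T2 9-14 | T5 14-18 | T6 18-23 | T4 23-30 | T3 30-41 |
Completion: T1=8  T2=14  T3=41  T4=30  T5=18  T6=23
Turnaround (C−A): T1=5  T2=5  T3=30  T4=19  T5=5  T6=9
Waiting(T2) = turnaround − burst = 5 − 5 = 0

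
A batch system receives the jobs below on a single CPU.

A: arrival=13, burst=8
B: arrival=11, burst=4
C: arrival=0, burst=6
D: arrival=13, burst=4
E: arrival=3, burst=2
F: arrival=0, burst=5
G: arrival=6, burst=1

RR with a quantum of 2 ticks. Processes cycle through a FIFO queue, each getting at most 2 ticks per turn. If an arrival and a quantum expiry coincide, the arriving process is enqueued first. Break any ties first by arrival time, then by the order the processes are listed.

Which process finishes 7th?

Schedule: | C 0-2 | F 2-4 | C 4-6 | E 6-8 | F 8-10 | G 10-11 | C 11-13 | F 13-14 | B 14-16 | A 16-18 | D 18-20 | B 20-22 | A 22-24 | D 24-26 | A 26-30 |
Completion: A=30  B=22  C=13  D=26  E=8  F=14  G=11
Turnaround (C−A): A=17  B=11  C=13  D=13  E=5  F=14  G=5
Finish order: E → G → C → F → B → D → A

A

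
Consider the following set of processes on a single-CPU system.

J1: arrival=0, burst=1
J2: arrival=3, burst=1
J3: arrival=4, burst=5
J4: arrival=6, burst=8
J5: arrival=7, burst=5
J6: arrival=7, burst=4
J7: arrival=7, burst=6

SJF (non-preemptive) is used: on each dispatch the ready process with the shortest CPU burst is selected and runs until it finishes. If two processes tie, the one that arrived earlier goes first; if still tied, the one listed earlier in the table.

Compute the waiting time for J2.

0

Schedule: | J1 0-1 | idle 1-3 | J2 3-4 | J3 4-9 | J6 9-13 | J5 13-18 | J7 18-24 | J4 24-32 |
Completion: J1=1  J2=4  J3=9  J4=32  J5=18  J6=13  J7=24
Turnaround (C−A): J1=1  J2=1  J3=5  J4=26  J5=11  J6=6  J7=17
Waiting(J2) = turnaround − burst = 1 − 1 = 0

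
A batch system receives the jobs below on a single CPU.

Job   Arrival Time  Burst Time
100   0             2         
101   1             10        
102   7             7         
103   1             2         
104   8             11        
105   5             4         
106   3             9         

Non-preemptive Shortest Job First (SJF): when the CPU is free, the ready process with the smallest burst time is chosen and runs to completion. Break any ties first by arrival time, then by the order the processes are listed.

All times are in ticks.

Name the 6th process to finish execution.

101

Timeline: | 100 0-2 | 103 2-4 | 106 4-13 | 105 13-17 | 102 17-24 | 101 24-34 | 104 34-45 |
Completion: 100=2  101=34  102=24  103=4  104=45  105=17  106=13
Turnaround (C−A): 100=2  101=33  102=17  103=3  104=37  105=12  106=10
Finish order: 100 → 103 → 106 → 105 → 102 → 101 → 104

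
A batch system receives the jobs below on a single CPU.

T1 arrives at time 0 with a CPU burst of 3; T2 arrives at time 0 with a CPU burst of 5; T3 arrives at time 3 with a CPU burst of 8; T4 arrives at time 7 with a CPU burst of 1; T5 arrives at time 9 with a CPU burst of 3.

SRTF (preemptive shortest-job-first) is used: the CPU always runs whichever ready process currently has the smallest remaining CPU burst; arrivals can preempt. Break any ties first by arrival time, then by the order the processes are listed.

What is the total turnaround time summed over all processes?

Timeline: | T1 0-3 | T2 3-8 | T4 8-9 | T5 9-12 | T3 12-20 |
Completion: T1=3  T2=8  T3=20  T4=9  T5=12
Turnaround = completion − arrival: T1=3, T2=8, T3=17, T4=2, T5=3
Total turnaround = 3 + 8 + 17 + 2 + 3 = 33

33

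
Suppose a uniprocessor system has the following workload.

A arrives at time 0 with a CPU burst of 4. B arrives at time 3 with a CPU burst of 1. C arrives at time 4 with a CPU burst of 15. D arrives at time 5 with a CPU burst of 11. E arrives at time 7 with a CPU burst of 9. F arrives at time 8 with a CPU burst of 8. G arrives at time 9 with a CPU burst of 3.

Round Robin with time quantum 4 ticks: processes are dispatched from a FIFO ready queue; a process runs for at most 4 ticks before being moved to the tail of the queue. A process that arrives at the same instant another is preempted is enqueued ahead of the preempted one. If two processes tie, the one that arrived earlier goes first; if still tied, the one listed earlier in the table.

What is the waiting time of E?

32

Timeline: | A 0-4 | B 4-5 | C 5-9 | D 9-13 | E 13-17 | F 17-21 | G 21-24 | C 24-28 | D 28-32 | E 32-36 | F 36-40 | C 40-44 | D 44-47 | E 47-48 | C 48-51 |
Completion: A=4  B=5  C=51  D=47  E=48  F=40  G=24
Turnaround (C−A): A=4  B=2  C=47  D=42  E=41  F=32  G=15
Waiting(E) = turnaround − burst = 41 − 9 = 32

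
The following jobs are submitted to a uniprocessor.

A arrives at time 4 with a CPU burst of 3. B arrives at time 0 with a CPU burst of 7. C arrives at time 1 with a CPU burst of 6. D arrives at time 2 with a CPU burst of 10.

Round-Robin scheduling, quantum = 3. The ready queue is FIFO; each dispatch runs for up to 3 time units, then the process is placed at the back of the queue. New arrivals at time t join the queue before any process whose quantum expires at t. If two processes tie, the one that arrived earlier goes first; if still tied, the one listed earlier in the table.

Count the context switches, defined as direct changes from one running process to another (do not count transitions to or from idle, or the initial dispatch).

Schedule: | B 0-3 | C 3-6 | D 6-9 | B 9-12 | A 12-15 | C 15-18 | D 18-21 | B 21-22 | D 22-26 |
Completion: A=15  B=22  C=18  D=26
Turnaround (C−A): A=11  B=22  C=17  D=24

8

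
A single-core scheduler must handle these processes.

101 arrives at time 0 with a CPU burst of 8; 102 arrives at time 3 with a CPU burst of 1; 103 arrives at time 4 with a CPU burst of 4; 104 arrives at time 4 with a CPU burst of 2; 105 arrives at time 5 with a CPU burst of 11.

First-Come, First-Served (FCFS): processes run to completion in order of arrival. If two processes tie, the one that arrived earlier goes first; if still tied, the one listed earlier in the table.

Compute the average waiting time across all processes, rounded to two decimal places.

5.80

Gantt: | 101 0-8 | 102 8-9 | 103 9-13 | 104 13-15 | 105 15-26 |
Completion: 101=8  102=9  103=13  104=15  105=26
Waiting times: 101=0, 102=5, 103=5, 104=9, 105=10
Average waiting = (0+5+5+9+10) / 5 = 29/5 = 5.80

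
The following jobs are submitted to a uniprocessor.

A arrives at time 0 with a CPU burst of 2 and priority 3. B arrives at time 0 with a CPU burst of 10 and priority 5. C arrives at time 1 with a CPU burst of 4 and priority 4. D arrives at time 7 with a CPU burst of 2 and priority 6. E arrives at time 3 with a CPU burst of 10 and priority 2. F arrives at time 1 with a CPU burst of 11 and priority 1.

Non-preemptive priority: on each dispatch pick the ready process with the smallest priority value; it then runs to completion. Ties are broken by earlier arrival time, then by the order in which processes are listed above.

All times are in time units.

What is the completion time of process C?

Schedule: | A 0-2 | F 2-13 | E 13-23 | C 23-27 | B 27-37 | D 37-39 |
Completion: A=2  B=37  C=27  D=39  E=23  F=13

27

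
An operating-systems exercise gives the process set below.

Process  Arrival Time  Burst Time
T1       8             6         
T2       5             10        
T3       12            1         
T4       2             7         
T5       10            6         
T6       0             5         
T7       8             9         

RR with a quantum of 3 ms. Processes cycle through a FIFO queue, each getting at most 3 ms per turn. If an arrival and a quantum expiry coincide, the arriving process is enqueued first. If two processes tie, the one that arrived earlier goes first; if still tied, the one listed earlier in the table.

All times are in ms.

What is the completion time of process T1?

31

Schedule: | T6 0-3 | T4 3-6 | T6 6-8 | T2 8-11 | T4 11-14 | T1 14-17 | T7 17-20 | T5 20-23 | T2 23-26 | T3 26-27 | T4 27-28 | T1 28-31 | T7 31-34 | T5 34-37 | T2 37-40 | T7 40-43 | T2 43-44 |
Completion: T1=31  T2=44  T3=27  T4=28  T5=37  T6=8  T7=43
Turnaround (C−A): T1=23  T2=39  T3=15  T4=26  T5=27  T6=8  T7=35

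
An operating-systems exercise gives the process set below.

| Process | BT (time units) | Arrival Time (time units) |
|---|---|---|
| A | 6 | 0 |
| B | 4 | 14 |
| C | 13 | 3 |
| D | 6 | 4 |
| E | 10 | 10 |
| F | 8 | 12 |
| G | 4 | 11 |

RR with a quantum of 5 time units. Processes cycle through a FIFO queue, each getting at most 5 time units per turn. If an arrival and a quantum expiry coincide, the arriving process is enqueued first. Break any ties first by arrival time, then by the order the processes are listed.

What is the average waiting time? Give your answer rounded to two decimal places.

23.43

Gantt: | A 0-5 | C 5-10 | D 10-15 | A 15-16 | E 16-21 | C 21-26 | G 26-30 | F 30-35 | B 35-39 | D 39-40 | E 40-45 | C 45-48 | F 48-51 |
Completion: A=16  B=39  C=48  D=40  E=45  F=51  G=30
Turnaround (C−A): A=16  B=25  C=45  D=36  E=35  F=39  G=19
Waiting times: A=10, B=21, C=32, D=30, E=25, F=31, G=15
Average waiting = (10+21+32+30+25+31+15) / 7 = 164/7 = 23.43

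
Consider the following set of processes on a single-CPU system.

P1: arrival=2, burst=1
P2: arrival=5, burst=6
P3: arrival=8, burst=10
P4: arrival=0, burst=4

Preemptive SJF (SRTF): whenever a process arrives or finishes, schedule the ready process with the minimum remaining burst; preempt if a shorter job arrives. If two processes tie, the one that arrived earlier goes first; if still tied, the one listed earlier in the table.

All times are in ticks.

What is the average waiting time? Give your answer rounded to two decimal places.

Schedule: | P4 0-2 | P1 2-3 | P4 3-5 | P2 5-11 | P3 11-21 |
Completion: P1=3  P2=11  P3=21  P4=5
Turnaround (C−A): P1=1  P2=6  P3=13  P4=5
Waiting times: P1=0, P2=0, P3=3, P4=1
Average waiting = (0+0+3+1) / 4 = 4/4 = 1.00

1.00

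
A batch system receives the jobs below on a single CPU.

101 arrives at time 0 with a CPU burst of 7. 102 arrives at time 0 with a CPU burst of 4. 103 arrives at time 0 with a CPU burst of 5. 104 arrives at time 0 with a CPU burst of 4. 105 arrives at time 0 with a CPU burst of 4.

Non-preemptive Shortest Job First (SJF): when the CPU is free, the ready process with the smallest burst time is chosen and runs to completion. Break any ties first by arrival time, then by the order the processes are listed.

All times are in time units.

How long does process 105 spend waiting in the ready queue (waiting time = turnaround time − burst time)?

8

Schedule: | 102 0-4 | 104 4-8 | 105 8-12 | 103 12-17 | 101 17-24 |
Completion: 101=24  102=4  103=17  104=8  105=12
Waiting(105) = turnaround − burst = 12 − 4 = 8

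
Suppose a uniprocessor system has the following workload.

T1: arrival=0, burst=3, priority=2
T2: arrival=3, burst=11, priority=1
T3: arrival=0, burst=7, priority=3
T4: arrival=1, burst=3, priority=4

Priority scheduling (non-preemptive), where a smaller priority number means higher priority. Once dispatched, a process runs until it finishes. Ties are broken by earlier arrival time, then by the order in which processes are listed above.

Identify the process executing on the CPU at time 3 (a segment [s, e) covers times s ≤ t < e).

T2

Gantt: | T1 0-3 | T2 3-14 | T3 14-21 | T4 21-24 |
Completion: T1=3  T2=14  T3=21  T4=24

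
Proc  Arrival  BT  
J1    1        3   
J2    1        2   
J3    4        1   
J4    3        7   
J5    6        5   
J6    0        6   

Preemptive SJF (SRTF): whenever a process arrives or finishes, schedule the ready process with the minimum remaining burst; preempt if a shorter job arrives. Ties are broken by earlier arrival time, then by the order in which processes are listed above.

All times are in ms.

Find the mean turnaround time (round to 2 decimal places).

Gantt: | J6 0-1 | J2 1-3 | J1 3-4 | J3 4-5 | J1 5-7 | J6 7-12 | J5 12-17 | J4 17-24 |
Completion: J1=7  J2=3  J3=5  J4=24  J5=17  J6=12
Turnaround (C−A): J1=6  J2=2  J3=1  J4=21  J5=11  J6=12
Turnaround times: J1=6, J2=2, J3=1, J4=21, J5=11, J6=12
Average turnaround = (6+2+1+21+11+12) / 6 = 53/6 = 8.83

8.83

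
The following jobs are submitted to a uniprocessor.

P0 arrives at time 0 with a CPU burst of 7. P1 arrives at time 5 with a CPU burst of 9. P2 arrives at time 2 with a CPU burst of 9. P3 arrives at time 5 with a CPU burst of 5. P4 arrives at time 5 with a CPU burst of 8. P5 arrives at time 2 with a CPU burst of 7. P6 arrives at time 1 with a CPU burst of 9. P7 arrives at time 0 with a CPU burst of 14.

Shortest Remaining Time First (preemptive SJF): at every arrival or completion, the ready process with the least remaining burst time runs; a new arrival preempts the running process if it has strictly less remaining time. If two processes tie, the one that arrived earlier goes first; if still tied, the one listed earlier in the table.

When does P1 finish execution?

54

Gantt: | P0 0-7 | P3 7-12 | P5 12-19 | P4 19-27 | P6 27-36 | P2 36-45 | P1 45-54 | P7 54-68 |
Completion: P0=7  P1=54  P2=45  P3=12  P4=27  P5=19  P6=36  P7=68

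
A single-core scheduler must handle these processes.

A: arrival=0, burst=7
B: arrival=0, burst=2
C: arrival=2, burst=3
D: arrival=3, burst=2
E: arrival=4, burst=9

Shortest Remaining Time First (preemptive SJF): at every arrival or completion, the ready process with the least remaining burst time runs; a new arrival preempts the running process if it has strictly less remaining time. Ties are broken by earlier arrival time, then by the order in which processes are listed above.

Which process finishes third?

Schedule: | B 0-2 | C 2-5 | D 5-7 | A 7-14 | E 14-23 |
Completion: A=14  B=2  C=5  D=7  E=23
Turnaround (C−A): A=14  B=2  C=3  D=4  E=19
Finish order: B → C → D → A → E

D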